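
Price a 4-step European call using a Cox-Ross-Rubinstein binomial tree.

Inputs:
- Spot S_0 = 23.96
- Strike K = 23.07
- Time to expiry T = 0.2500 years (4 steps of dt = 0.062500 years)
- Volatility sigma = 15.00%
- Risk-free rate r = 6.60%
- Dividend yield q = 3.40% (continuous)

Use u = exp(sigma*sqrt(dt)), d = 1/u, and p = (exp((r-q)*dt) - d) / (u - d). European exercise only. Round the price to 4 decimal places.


Answer: Price = V(0,0) = 1.3880

Derivation:
dt = T/N = 0.062500
u = exp(sigma*sqrt(dt)) = 1.038212; d = 1/u = 0.963194
p = (exp((r-q)*dt) - d) / (u - d) = 0.517313
Discount per step: exp(-r*dt) = 0.995883
Stock lattice S(k, i) with i counting down-moves:
  k=0: S(0,0) = 23.9600
  k=1: S(1,0) = 24.8756; S(1,1) = 23.0781
  k=2: S(2,0) = 25.8261; S(2,1) = 23.9600; S(2,2) = 22.2287
  k=3: S(3,0) = 26.8130; S(3,1) = 24.8756; S(3,2) = 23.0781; S(3,3) = 21.4106
  k=4: S(4,0) = 27.8375; S(4,1) = 25.8261; S(4,2) = 23.9600; S(4,3) = 22.2287; S(4,4) = 20.6226
Terminal payoffs V(N, i) = max(S_T - K, 0):
  V(4,0) = 4.767548; V(4,1) = 2.756104; V(4,2) = 0.890000; V(4,3) = 0.000000; V(4,4) = 0.000000
Backward induction: V(k, i) = exp(-r*dt) * [p * V(k+1, i) + (1-p) * V(k+1, i+1)].
  V(3,0) = exp(-r*dt) * [p*4.767548 + (1-p)*2.756104] = 3.781022
  V(3,1) = exp(-r*dt) * [p*2.756104 + (1-p)*0.890000] = 1.847723
  V(3,2) = exp(-r*dt) * [p*0.890000 + (1-p)*0.000000] = 0.458513
  V(3,3) = exp(-r*dt) * [p*0.000000 + (1-p)*0.000000] = 0.000000
  V(2,0) = exp(-r*dt) * [p*3.781022 + (1-p)*1.847723] = 2.836121
  V(2,1) = exp(-r*dt) * [p*1.847723 + (1-p)*0.458513] = 1.172324
  V(2,2) = exp(-r*dt) * [p*0.458513 + (1-p)*0.000000] = 0.236219
  V(1,0) = exp(-r*dt) * [p*2.836121 + (1-p)*1.172324] = 2.024659
  V(1,1) = exp(-r*dt) * [p*1.172324 + (1-p)*0.236219] = 0.717512
  V(0,0) = exp(-r*dt) * [p*2.024659 + (1-p)*0.717512] = 1.387979


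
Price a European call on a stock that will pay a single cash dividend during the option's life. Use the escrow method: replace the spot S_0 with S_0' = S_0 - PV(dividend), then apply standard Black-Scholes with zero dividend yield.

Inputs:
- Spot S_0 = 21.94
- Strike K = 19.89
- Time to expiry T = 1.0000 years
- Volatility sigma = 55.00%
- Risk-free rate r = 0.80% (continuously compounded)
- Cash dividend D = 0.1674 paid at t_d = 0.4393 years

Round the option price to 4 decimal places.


PV(D) = D * exp(-r * t_d) = 0.1674 * 0.99649177 = 0.16681272
S_0' = S_0 - PV(D) = 21.9400 - 0.16681272 = 21.77318728
d1 = (ln(S_0'/K) + (r + sigma^2/2)*T) / (sigma*sqrt(T)) = 0.45402214
d2 = d1 - sigma*sqrt(T) = -0.09597786
exp(-rT) = 0.99203191
N(d1) = 0.67509356; N(d2) = 0.46176908
C = S_0' * N(d1) - K * exp(-rT) * N(d2) = 21.77318728 * 0.67509356 - 19.8900 * 0.99203191 * 0.46176908 = 5.5875

Answer: Price = 5.5875


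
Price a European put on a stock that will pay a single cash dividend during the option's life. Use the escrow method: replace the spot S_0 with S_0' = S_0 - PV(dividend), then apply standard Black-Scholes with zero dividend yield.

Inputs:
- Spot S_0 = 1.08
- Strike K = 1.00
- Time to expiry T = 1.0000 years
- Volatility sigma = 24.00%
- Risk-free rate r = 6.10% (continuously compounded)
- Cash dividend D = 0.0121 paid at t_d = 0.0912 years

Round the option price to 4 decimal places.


PV(D) = D * exp(-r * t_d) = 0.0121 * 0.99445225 = 0.01203287
S_0' = S_0 - PV(D) = 1.0800 - 0.01203287 = 1.06796713
d1 = (ln(S_0'/K) + (r + sigma^2/2)*T) / (sigma*sqrt(T)) = 0.64815400
d2 = d1 - sigma*sqrt(T) = 0.40815400
exp(-rT) = 0.94082324
N(-d1) = 0.25844267; N(-d2) = 0.34158031
P = K * exp(-rT) * N(-d2) - S_0' * N(-d1) = 1.0000 * 0.94082324 * 0.34158031 - 1.06796713 * 0.25844267 = 0.0454

Answer: Price = 0.0454


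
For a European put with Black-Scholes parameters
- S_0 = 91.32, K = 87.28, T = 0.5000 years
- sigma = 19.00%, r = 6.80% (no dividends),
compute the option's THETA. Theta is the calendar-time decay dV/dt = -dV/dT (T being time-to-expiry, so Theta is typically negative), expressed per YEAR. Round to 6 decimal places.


Answer: Theta = -2.219911

Derivation:
d1 = 0.6570397516; d2 = 0.5226894632
phi(d1) = 0.3214899001; exp(-qT) = 1.0000000000; exp(-rT) = 0.9665715046
Theta = -S*exp(-qT)*phi(d1)*sigma/(2*sqrt(T)) + r*K*exp(-rT)*N(-d2) - q*S*exp(-qT)*N(-d1)
N(-d1) = 0.2555776783; N(-d2) = 0.3005951860; sqrt(T) = 0.7071067812
Term 1 = -91.3200 * 1.0000000000 * 0.3214899001 * 0.1900 / (2 * 0.7071067812) = -3.9443172566
Term 2 = 0.0680 * 87.2800 * 0.9665715046 * 0.3005951860 = 1.7244065309
Term 3 = 0 (no dividend yield, q = 0)
Theta = -3.9443172566 + (1.7244065309) + (0.0000000000) = -2.219911


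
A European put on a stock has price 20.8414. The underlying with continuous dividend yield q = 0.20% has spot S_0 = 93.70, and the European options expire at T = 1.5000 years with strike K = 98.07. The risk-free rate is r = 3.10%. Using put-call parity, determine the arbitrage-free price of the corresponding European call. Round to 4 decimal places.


Put-call parity: C - P = S_0 * exp(-qT) - K * exp(-rT).
S_0 * exp(-qT) = 93.7000 * 0.99700450 = 93.41932123
K * exp(-rT) = 98.0700 * 0.95456456 = 93.61414646
C = P + S*exp(-qT) - K*exp(-rT)
C = 20.8414 + 93.41932123 - 93.61414646 = 20.6466

Answer: Call price = 20.6466


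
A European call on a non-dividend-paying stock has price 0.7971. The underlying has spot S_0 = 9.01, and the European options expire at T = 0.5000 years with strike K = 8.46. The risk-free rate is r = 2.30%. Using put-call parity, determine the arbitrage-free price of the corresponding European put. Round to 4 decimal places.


Put-call parity: C - P = S_0 * exp(-qT) - K * exp(-rT).
S_0 * exp(-qT) = 9.0100 * 1.00000000 = 9.01000000
K * exp(-rT) = 8.4600 * 0.98856587 = 8.36326728
P = C - S*exp(-qT) + K*exp(-rT)
P = 0.7971 - 9.01000000 + 8.36326728 = 0.1504

Answer: Put price = 0.1504


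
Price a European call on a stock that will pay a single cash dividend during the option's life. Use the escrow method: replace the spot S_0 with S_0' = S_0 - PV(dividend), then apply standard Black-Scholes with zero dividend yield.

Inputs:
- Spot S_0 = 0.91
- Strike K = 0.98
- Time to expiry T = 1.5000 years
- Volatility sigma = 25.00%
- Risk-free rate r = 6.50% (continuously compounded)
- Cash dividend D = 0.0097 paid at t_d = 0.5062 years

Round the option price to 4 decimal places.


PV(D) = D * exp(-r * t_d) = 0.0097 * 0.96763242 = 0.00938603
S_0' = S_0 - PV(D) = 0.9100 - 0.00938603 = 0.90061397
d1 = (ln(S_0'/K) + (r + sigma^2/2)*T) / (sigma*sqrt(T)) = 0.19562978
d2 = d1 - sigma*sqrt(T) = -0.11055644
exp(-rT) = 0.90710234
N(d1) = 0.57755003; N(d2) = 0.45598405
C = S_0' * N(d1) - K * exp(-rT) * N(d2) = 0.90061397 * 0.57755003 - 0.9800 * 0.90710234 * 0.45598405 = 0.1148

Answer: Price = 0.1148


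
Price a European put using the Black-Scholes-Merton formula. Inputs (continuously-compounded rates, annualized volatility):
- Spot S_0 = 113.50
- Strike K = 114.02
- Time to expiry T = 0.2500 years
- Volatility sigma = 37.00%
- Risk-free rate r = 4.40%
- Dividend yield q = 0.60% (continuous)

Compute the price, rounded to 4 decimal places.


Answer: Price = 8.0561

Derivation:
d1 = (ln(S/K) + (r - q + 0.5*sigma^2) * T) / (sigma * sqrt(T)) = 0.11914306
d2 = d1 - sigma * sqrt(T) = -0.06585694
exp(-rT) = 0.98906028; exp(-qT) = 0.99850112
P = K * exp(-rT) * N(-d2) - S_0 * exp(-qT) * N(-d1)
N(-d1) = 0.45258101; N(-d2) = 0.52625414
P = 114.0200 * 0.98906028 * 0.52625414 - 113.5000 * 0.99850112 * 0.45258101 = 8.0561


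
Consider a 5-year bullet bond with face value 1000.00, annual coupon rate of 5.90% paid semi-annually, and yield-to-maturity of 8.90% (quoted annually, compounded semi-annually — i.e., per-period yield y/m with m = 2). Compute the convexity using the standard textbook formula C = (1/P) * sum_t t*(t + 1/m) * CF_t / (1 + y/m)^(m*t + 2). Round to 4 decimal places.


Coupon per period c = face * coupon_rate / m = 29.500000
Periods per year m = 2; per-period yield y/m = 0.044500
Number of cashflows N = 10
Cashflows (t years, CF_t, discount factor 1/(1+y/m)^(m*t), PV):
  t = 0.5000: CF_t = 29.500000, DF = 0.957396, PV = 28.243179
  t = 1.0000: CF_t = 29.500000, DF = 0.916607, PV = 27.039903
  t = 1.5000: CF_t = 29.500000, DF = 0.877556, PV = 25.887892
  t = 2.0000: CF_t = 29.500000, DF = 0.840168, PV = 24.784961
  t = 2.5000: CF_t = 29.500000, DF = 0.804374, PV = 23.729020
  t = 3.0000: CF_t = 29.500000, DF = 0.770104, PV = 22.718066
  t = 3.5000: CF_t = 29.500000, DF = 0.737294, PV = 21.750183
  t = 4.0000: CF_t = 29.500000, DF = 0.705883, PV = 20.823535
  t = 4.5000: CF_t = 29.500000, DF = 0.675809, PV = 19.936367
  t = 5.0000: CF_t = 1029.500000, DF = 0.647017, PV = 666.103795
Price P = sum_t PV_t = 881.016899
Convexity numerator sum_t t*(t + 1/m) * CF_t / (1+y/m)^(m*t + 2):
  t = 0.5000: term = 12.943946
  t = 1.0000: term = 37.177441
  t = 1.5000: term = 71.187059
  t = 2.0000: term = 113.590328
  t = 2.5000: term = 163.126369
  t = 3.0000: term = 218.647120
  t = 3.5000: term = 279.109136
  t = 4.0000: term = 343.565920
  t = 4.5000: term = 411.160747
  t = 5.0000: term = 16790.271276
Convexity = (1/P) * sum = 18440.779343 / 881.016899 = 20.931244

Answer: Convexity = 20.9312


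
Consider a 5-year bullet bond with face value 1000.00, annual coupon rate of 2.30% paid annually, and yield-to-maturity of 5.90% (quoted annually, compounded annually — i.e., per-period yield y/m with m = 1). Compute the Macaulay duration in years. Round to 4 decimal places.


Answer: Macaulay duration = 4.7577 years

Derivation:
Coupon per period c = face * coupon_rate / m = 23.000000
Periods per year m = 1; per-period yield y/m = 0.059000
Number of cashflows N = 5
Cashflows (t years, CF_t, discount factor 1/(1+y/m)^(m*t), PV):
  t = 1.0000: CF_t = 23.000000, DF = 0.944287, PV = 21.718602
  t = 2.0000: CF_t = 23.000000, DF = 0.891678, PV = 20.508595
  t = 3.0000: CF_t = 23.000000, DF = 0.842000, PV = 19.366001
  t = 4.0000: CF_t = 23.000000, DF = 0.795090, PV = 18.287064
  t = 5.0000: CF_t = 1023.000000, DF = 0.750793, PV = 768.061212
Price P = sum_t PV_t = 847.941475
Macaulay numerator sum_t t * PV_t:
  t * PV_t at t = 1.0000: 21.718602
  t * PV_t at t = 2.0000: 41.017191
  t * PV_t at t = 3.0000: 58.098004
  t * PV_t at t = 4.0000: 73.148258
  t * PV_t at t = 5.0000: 3840.306059
Macaulay duration D = (sum_t t * PV_t) / P = 4034.288114 / 847.941475 = 4.757744


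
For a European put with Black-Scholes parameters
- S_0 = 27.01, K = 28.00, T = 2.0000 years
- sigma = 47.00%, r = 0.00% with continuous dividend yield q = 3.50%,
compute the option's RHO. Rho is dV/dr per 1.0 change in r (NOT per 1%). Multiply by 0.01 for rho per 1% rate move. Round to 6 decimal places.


d1 = 0.1728690391; d2 = -0.4918113352
phi(d1) = 0.3930256565; exp(-qT) = 0.9323938199; exp(-rT) = 1.0000000000
N(-d2) = 0.6885736387
Rho = -K*T*exp(-rT)*N(-d2) = -28.0000 * 2.0000 * 1.0000000000 * 0.6885736387 = -38.560124

Answer: Rho = -38.560124


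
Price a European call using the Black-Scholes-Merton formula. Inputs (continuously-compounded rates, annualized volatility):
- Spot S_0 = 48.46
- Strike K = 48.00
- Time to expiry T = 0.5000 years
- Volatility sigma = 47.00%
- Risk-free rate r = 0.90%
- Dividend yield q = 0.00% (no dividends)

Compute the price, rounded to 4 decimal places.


d1 = (ln(S/K) + (r - q + 0.5*sigma^2) * T) / (sigma * sqrt(T)) = 0.20840906
d2 = d1 - sigma * sqrt(T) = -0.12393113
exp(-rT) = 0.99551011; exp(-qT) = 1.00000000
C = S_0 * exp(-qT) * N(d1) - K * exp(-rT) * N(d2)
N(d1) = 0.58254521; N(d2) = 0.45068490
C = 48.4600 * 1.00000000 * 0.58254521 - 48.0000 * 0.99551011 * 0.45068490 = 6.6944

Answer: Price = 6.6944


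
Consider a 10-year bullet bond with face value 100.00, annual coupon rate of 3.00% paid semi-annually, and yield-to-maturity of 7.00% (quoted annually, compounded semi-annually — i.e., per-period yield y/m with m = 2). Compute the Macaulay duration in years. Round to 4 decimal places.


Coupon per period c = face * coupon_rate / m = 1.500000
Periods per year m = 2; per-period yield y/m = 0.035000
Number of cashflows N = 20
Cashflows (t years, CF_t, discount factor 1/(1+y/m)^(m*t), PV):
  t = 0.5000: CF_t = 1.500000, DF = 0.966184, PV = 1.449275
  t = 1.0000: CF_t = 1.500000, DF = 0.933511, PV = 1.400266
  t = 1.5000: CF_t = 1.500000, DF = 0.901943, PV = 1.352914
  t = 2.0000: CF_t = 1.500000, DF = 0.871442, PV = 1.307163
  t = 2.5000: CF_t = 1.500000, DF = 0.841973, PV = 1.262960
  t = 3.0000: CF_t = 1.500000, DF = 0.813501, PV = 1.220251
  t = 3.5000: CF_t = 1.500000, DF = 0.785991, PV = 1.178986
  t = 4.0000: CF_t = 1.500000, DF = 0.759412, PV = 1.139117
  t = 4.5000: CF_t = 1.500000, DF = 0.733731, PV = 1.100596
  t = 5.0000: CF_t = 1.500000, DF = 0.708919, PV = 1.063378
  t = 5.5000: CF_t = 1.500000, DF = 0.684946, PV = 1.027419
  t = 6.0000: CF_t = 1.500000, DF = 0.661783, PV = 0.992675
  t = 6.5000: CF_t = 1.500000, DF = 0.639404, PV = 0.959106
  t = 7.0000: CF_t = 1.500000, DF = 0.617782, PV = 0.926673
  t = 7.5000: CF_t = 1.500000, DF = 0.596891, PV = 0.895336
  t = 8.0000: CF_t = 1.500000, DF = 0.576706, PV = 0.865059
  t = 8.5000: CF_t = 1.500000, DF = 0.557204, PV = 0.835806
  t = 9.0000: CF_t = 1.500000, DF = 0.538361, PV = 0.807542
  t = 9.5000: CF_t = 1.500000, DF = 0.520156, PV = 0.780234
  t = 10.0000: CF_t = 101.500000, DF = 0.502566, PV = 51.010437
Price P = sum_t PV_t = 71.575193
Macaulay numerator sum_t t * PV_t:
  t * PV_t at t = 0.5000: 0.724638
  t * PV_t at t = 1.0000: 1.400266
  t * PV_t at t = 1.5000: 2.029371
  t * PV_t at t = 2.0000: 2.614327
  t * PV_t at t = 2.5000: 3.157399
  t * PV_t at t = 3.0000: 3.660753
  t * PV_t at t = 3.5000: 4.126453
  t * PV_t at t = 4.0000: 4.556469
  t * PV_t at t = 4.5000: 4.952684
  t * PV_t at t = 5.0000: 5.316891
  t * PV_t at t = 5.5000: 5.650802
  t * PV_t at t = 6.0000: 5.956050
  t * PV_t at t = 6.5000: 6.234190
  t * PV_t at t = 7.0000: 6.486709
  t * PV_t at t = 7.5000: 6.715019
  t * PV_t at t = 8.0000: 6.920471
  t * PV_t at t = 8.5000: 7.104348
  t * PV_t at t = 9.0000: 7.267875
  t * PV_t at t = 9.5000: 7.412219
  t * PV_t at t = 10.0000: 510.104373
Macaulay duration D = (sum_t t * PV_t) / P = 602.391307 / 71.575193 = 8.416202

Answer: Macaulay duration = 8.4162 years


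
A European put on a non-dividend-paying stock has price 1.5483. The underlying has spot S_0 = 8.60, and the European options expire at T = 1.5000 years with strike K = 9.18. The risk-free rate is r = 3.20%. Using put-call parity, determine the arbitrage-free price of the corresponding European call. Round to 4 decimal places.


Put-call parity: C - P = S_0 * exp(-qT) - K * exp(-rT).
S_0 * exp(-qT) = 8.6000 * 1.00000000 = 8.60000000
K * exp(-rT) = 9.1800 * 0.95313379 = 8.74976817
C = P + S*exp(-qT) - K*exp(-rT)
C = 1.5483 + 8.60000000 - 8.74976817 = 1.3985

Answer: Call price = 1.3985


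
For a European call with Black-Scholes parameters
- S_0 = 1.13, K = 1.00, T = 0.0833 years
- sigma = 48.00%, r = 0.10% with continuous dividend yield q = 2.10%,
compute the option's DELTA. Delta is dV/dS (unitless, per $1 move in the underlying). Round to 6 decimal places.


Answer: Delta = 0.824806

Derivation:
d1 = 0.9394486981; d2 = 0.8009123491
phi(d1) = 0.2566041994; exp(-qT) = 0.9982522291; exp(-rT) = 0.9999167035
N(d1) = 0.8262497899
Delta = exp(-qT) * N(d1) = 0.9982522291 * 0.8262497899 = 0.824806


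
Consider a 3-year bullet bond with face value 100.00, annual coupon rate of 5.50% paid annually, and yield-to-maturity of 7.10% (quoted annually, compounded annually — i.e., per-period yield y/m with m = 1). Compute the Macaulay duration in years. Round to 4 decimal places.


Coupon per period c = face * coupon_rate / m = 5.500000
Periods per year m = 1; per-period yield y/m = 0.071000
Number of cashflows N = 3
Cashflows (t years, CF_t, discount factor 1/(1+y/m)^(m*t), PV):
  t = 1.0000: CF_t = 5.500000, DF = 0.933707, PV = 5.135387
  t = 2.0000: CF_t = 5.500000, DF = 0.871808, PV = 4.794946
  t = 3.0000: CF_t = 105.500000, DF = 0.814013, PV = 85.878420
Price P = sum_t PV_t = 95.808754
Macaulay numerator sum_t t * PV_t:
  t * PV_t at t = 1.0000: 5.135387
  t * PV_t at t = 2.0000: 9.589893
  t * PV_t at t = 3.0000: 257.635261
Macaulay duration D = (sum_t t * PV_t) / P = 272.360541 / 95.808754 = 2.842752

Answer: Macaulay duration = 2.8428 years


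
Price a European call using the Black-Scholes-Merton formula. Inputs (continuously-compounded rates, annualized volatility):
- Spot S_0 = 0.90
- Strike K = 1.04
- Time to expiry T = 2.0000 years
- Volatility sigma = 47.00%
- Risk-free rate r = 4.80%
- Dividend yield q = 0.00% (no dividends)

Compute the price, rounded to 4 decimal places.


Answer: Price = 0.2184

Derivation:
d1 = (ln(S/K) + (r - q + 0.5*sigma^2) * T) / (sigma * sqrt(T)) = 0.25925058
d2 = d1 - sigma * sqrt(T) = -0.40542980
exp(-rT) = 0.90846402; exp(-qT) = 1.00000000
C = S_0 * exp(-qT) * N(d1) - K * exp(-rT) * N(d2)
N(d1) = 0.60227905; N(d2) = 0.34258081
C = 0.9000 * 1.00000000 * 0.60227905 - 1.0400 * 0.90846402 * 0.34258081 = 0.2184


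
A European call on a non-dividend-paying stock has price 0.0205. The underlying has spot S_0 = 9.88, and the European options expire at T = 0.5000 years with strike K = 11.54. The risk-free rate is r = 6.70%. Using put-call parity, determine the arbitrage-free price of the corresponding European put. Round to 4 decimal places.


Answer: Put price = 1.3003

Derivation:
Put-call parity: C - P = S_0 * exp(-qT) - K * exp(-rT).
S_0 * exp(-qT) = 9.8800 * 1.00000000 = 9.88000000
K * exp(-rT) = 11.5400 * 0.96705491 = 11.15981368
P = C - S*exp(-qT) + K*exp(-rT)
P = 0.0205 - 9.88000000 + 11.15981368 = 1.3003


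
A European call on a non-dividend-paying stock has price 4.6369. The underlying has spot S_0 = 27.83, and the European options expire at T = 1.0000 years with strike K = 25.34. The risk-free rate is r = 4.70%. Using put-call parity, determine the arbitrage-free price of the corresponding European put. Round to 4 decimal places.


Answer: Put price = 0.9835

Derivation:
Put-call parity: C - P = S_0 * exp(-qT) - K * exp(-rT).
S_0 * exp(-qT) = 27.8300 * 1.00000000 = 27.83000000
K * exp(-rT) = 25.3400 * 0.95408740 = 24.17657465
P = C - S*exp(-qT) + K*exp(-rT)
P = 4.6369 - 27.83000000 + 24.17657465 = 0.9835


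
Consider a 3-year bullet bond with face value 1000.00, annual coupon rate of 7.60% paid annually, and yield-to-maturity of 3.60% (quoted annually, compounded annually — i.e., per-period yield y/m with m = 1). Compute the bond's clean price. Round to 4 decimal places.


Coupon per period c = face * coupon_rate / m = 76.000000
Periods per year m = 1; per-period yield y/m = 0.036000
Number of cashflows N = 3
Cashflows (t years, CF_t, discount factor 1/(1+y/m)^(m*t), PV):
  t = 1.0000: CF_t = 76.000000, DF = 0.965251, PV = 73.359073
  t = 2.0000: CF_t = 76.000000, DF = 0.931709, PV = 70.809916
  t = 3.0000: CF_t = 1076.000000, DF = 0.899333, PV = 967.682763
Price P = sum_t PV_t = 1111.851753

Answer: Price = 1111.8518


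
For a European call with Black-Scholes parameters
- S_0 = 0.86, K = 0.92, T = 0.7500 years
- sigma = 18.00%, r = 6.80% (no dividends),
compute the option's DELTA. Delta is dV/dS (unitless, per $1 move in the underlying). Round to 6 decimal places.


d1 = -0.0275285791; d2 = -0.1834131518
phi(d1) = 0.3987911453; exp(-qT) = 1.0000000000; exp(-rT) = 0.9502786705
N(d1) = 0.4890190728
Delta = exp(-qT) * N(d1) = 1.0000000000 * 0.4890190728 = 0.489019

Answer: Delta = 0.489019


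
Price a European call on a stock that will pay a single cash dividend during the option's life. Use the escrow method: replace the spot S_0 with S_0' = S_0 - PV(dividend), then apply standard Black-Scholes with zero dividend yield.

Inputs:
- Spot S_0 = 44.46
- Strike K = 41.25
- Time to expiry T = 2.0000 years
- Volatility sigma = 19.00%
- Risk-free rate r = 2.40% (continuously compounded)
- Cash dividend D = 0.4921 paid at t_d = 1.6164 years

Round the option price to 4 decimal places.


Answer: Price = 7.1664

Derivation:
PV(D) = D * exp(-r * t_d) = 0.4921 * 0.96194923 = 0.47337522
S_0' = S_0 - PV(D) = 44.4600 - 0.47337522 = 43.98662478
d1 = (ln(S_0'/K) + (r + sigma^2/2)*T) / (sigma*sqrt(T)) = 0.55204382
d2 = d1 - sigma*sqrt(T) = 0.28334324
exp(-rT) = 0.95313379
N(d1) = 0.70954083; N(d2) = 0.61154313
C = S_0' * N(d1) - K * exp(-rT) * N(d2) = 43.98662478 * 0.70954083 - 41.2500 * 0.95313379 * 0.61154313 = 7.1664


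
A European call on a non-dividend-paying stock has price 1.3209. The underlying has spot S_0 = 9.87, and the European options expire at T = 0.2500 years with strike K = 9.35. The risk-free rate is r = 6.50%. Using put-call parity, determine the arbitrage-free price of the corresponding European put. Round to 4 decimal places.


Put-call parity: C - P = S_0 * exp(-qT) - K * exp(-rT).
S_0 * exp(-qT) = 9.8700 * 1.00000000 = 9.87000000
K * exp(-rT) = 9.3500 * 0.98388132 = 9.19929033
P = C - S*exp(-qT) + K*exp(-rT)
P = 1.3209 - 9.87000000 + 9.19929033 = 0.6502

Answer: Put price = 0.6502


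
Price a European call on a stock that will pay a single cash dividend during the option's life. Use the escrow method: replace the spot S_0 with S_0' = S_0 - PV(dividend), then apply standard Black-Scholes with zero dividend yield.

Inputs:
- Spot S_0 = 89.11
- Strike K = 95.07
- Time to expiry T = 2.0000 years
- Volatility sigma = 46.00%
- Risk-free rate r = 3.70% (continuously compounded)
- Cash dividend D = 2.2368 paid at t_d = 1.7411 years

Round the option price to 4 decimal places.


Answer: Price = 21.7203

Derivation:
PV(D) = D * exp(-r * t_d) = 2.2368 * 0.93761046 = 2.09724709
S_0' = S_0 - PV(D) = 89.1100 - 2.09724709 = 87.01275291
d1 = (ln(S_0'/K) + (r + sigma^2/2)*T) / (sigma*sqrt(T)) = 0.30288954
d2 = d1 - sigma*sqrt(T) = -0.34764869
exp(-rT) = 0.92867169
N(d1) = 0.61901298; N(d2) = 0.36405202
C = S_0' * N(d1) - K * exp(-rT) * N(d2) = 87.01275291 * 0.61901298 - 95.0700 * 0.92867169 * 0.36405202 = 21.7203


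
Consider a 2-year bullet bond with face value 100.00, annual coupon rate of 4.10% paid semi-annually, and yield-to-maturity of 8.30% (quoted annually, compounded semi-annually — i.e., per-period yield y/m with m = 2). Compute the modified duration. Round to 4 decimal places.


Answer: Modified duration = 1.8606

Derivation:
Coupon per period c = face * coupon_rate / m = 2.050000
Periods per year m = 2; per-period yield y/m = 0.041500
Number of cashflows N = 4
Cashflows (t years, CF_t, discount factor 1/(1+y/m)^(m*t), PV):
  t = 0.5000: CF_t = 2.050000, DF = 0.960154, PV = 1.968315
  t = 1.0000: CF_t = 2.050000, DF = 0.921895, PV = 1.889885
  t = 1.5000: CF_t = 2.050000, DF = 0.885161, PV = 1.814580
  t = 2.0000: CF_t = 102.050000, DF = 0.849890, PV = 86.731311
Price P = sum_t PV_t = 92.404090
First compute Macaulay numerator sum_t t * PV_t:
  t * PV_t at t = 0.5000: 0.984157
  t * PV_t at t = 1.0000: 1.889885
  t * PV_t at t = 1.5000: 2.721869
  t * PV_t at t = 2.0000: 173.462622
Macaulay duration D = 179.058534 / 92.404090 = 1.937777
Modified duration = D / (1 + y/m) = 1.937777 / (1 + 0.041500) = 1.860564


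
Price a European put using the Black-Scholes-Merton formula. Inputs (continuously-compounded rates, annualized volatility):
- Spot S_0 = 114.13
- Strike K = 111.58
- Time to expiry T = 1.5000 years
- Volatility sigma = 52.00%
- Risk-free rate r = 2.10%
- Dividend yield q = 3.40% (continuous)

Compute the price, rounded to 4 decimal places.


d1 = (ln(S/K) + (r - q + 0.5*sigma^2) * T) / (sigma * sqrt(T)) = 0.32329548
d2 = d1 - sigma * sqrt(T) = -0.31357186
exp(-rT) = 0.96899096; exp(-qT) = 0.95027867
P = K * exp(-rT) * N(-d2) - S_0 * exp(-qT) * N(-d1)
N(-d1) = 0.37323574; N(-d2) = 0.62307688
P = 111.5800 * 0.96899096 * 0.62307688 - 114.1300 * 0.95027867 * 0.37323574 = 26.8877

Answer: Price = 26.8877


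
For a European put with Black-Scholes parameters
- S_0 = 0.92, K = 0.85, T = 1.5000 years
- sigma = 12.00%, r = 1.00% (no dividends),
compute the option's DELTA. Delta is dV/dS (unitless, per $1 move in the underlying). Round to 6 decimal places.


Answer: Delta = -0.237611

Derivation:
d1 = 0.7140080287; d2 = 0.5670386442
phi(d1) = 0.3091767170; exp(-qT) = 1.0000000000; exp(-rT) = 0.9851119396
N(-d1) = 0.2376111074
Delta = -exp(-qT) * N(-d1) = -1.0000000000 * 0.2376111074 = -0.237611


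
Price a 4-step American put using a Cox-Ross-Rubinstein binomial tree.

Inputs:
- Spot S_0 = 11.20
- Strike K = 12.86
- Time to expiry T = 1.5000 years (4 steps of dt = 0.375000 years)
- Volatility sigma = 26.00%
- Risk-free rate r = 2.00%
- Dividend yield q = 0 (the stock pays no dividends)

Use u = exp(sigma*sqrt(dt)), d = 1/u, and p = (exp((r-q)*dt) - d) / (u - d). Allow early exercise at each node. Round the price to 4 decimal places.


Answer: Price = V(0,0) = 2.3728

Derivation:
dt = T/N = 0.375000
u = exp(sigma*sqrt(dt)) = 1.172592; d = 1/u = 0.852811
p = (exp((r-q)*dt) - d) / (u - d) = 0.483821
Discount per step: exp(-r*dt) = 0.992528
Stock lattice S(k, i) with i counting down-moves:
  k=0: S(0,0) = 11.2000
  k=1: S(1,0) = 13.1330; S(1,1) = 9.5515
  k=2: S(2,0) = 15.3997; S(2,1) = 11.2000; S(2,2) = 8.1456
  k=3: S(3,0) = 18.0576; S(3,1) = 13.1330; S(3,2) = 9.5515; S(3,3) = 6.9467
  k=4: S(4,0) = 21.1742; S(4,1) = 15.3997; S(4,2) = 11.2000; S(4,3) = 8.1456; S(4,4) = 5.9242
Terminal payoffs V(N, i) = max(K - S_T, 0):
  V(4,0) = 0.000000; V(4,1) = 0.000000; V(4,2) = 1.660000; V(4,3) = 4.714382; V(4,4) = 6.935795
Backward induction: V(k, i) = exp(-r*dt) * [p * V(k+1, i) + (1-p) * V(k+1, i+1)]; then take max(V_cont, immediate exercise) for American.
  V(3,0) = exp(-r*dt) * [p*0.000000 + (1-p)*0.000000] = 0.000000; exercise = 0.000000; V(3,0) = max -> 0.000000
  V(3,1) = exp(-r*dt) * [p*0.000000 + (1-p)*1.660000] = 0.850454; exercise = 0.000000; V(3,1) = max -> 0.850454
  V(3,2) = exp(-r*dt) * [p*1.660000 + (1-p)*4.714382] = 3.212423; exercise = 3.308512; V(3,2) = max -> 3.308512
  V(3,3) = exp(-r*dt) * [p*4.714382 + (1-p)*6.935795] = 5.817235; exercise = 5.913324; V(3,3) = max -> 5.913324
  V(2,0) = exp(-r*dt) * [p*0.000000 + (1-p)*0.850454] = 0.435706; exercise = 0.000000; V(2,0) = max -> 0.435706
  V(2,1) = exp(-r*dt) * [p*0.850454 + (1-p)*3.308512] = 2.103416; exercise = 1.660000; V(2,1) = max -> 2.103416
  V(2,2) = exp(-r*dt) * [p*3.308512 + (1-p)*5.913324] = 4.618293; exercise = 4.714382; V(2,2) = max -> 4.714382
  V(1,0) = exp(-r*dt) * [p*0.435706 + (1-p)*2.103416] = 1.286855; exercise = 0.000000; V(1,0) = max -> 1.286855
  V(1,1) = exp(-r*dt) * [p*2.103416 + (1-p)*4.714382] = 3.425354; exercise = 3.308512; V(1,1) = max -> 3.425354
  V(0,0) = exp(-r*dt) * [p*1.286855 + (1-p)*3.425354] = 2.372839; exercise = 1.660000; V(0,0) = max -> 2.372839


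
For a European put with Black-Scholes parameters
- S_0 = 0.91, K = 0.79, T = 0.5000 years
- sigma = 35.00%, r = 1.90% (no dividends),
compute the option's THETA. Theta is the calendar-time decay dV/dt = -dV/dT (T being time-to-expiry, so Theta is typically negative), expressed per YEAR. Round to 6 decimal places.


Answer: Theta = -0.063994

Derivation:
d1 = 0.7335188521; d2 = 0.4860314787
phi(d1) = 0.3048414461; exp(-qT) = 1.0000000000; exp(-rT) = 0.9905449824
Theta = -S*exp(-qT)*phi(d1)*sigma/(2*sqrt(T)) + r*K*exp(-rT)*N(-d2) - q*S*exp(-qT)*N(-d1)
N(-d1) = 0.2316210170; N(-d2) = 0.3134724238; sqrt(T) = 0.7071067812
Term 1 = -0.9100 * 1.0000000000 * 0.3048414461 * 0.3500 / (2 * 0.7071067812) = -0.0686544120
Term 2 = 0.0190 * 0.7900 * 0.9905449824 * 0.3134724238 = 0.0046607331
Term 3 = 0 (no dividend yield, q = 0)
Theta = -0.0686544120 + (0.0046607331) + (0.0000000000) = -0.063994


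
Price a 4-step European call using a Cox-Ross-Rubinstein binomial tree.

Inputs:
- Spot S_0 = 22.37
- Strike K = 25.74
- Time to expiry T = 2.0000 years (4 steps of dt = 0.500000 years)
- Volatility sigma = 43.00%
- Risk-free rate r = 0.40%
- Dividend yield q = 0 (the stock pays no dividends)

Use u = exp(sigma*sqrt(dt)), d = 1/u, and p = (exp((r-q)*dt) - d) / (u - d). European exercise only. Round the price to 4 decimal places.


dt = T/N = 0.500000
u = exp(sigma*sqrt(dt)) = 1.355345; d = 1/u = 0.737820
p = (exp((r-q)*dt) - d) / (u - d) = 0.427808
Discount per step: exp(-r*dt) = 0.998002
Stock lattice S(k, i) with i counting down-moves:
  k=0: S(0,0) = 22.3700
  k=1: S(1,0) = 30.3191; S(1,1) = 16.5050
  k=2: S(2,0) = 41.0928; S(2,1) = 22.3700; S(2,2) = 12.1777
  k=3: S(3,0) = 55.6949; S(3,1) = 30.3191; S(3,2) = 16.5050; S(3,3) = 8.9850
  k=4: S(4,0) = 75.4858; S(4,1) = 41.0928; S(4,2) = 22.3700; S(4,3) = 12.1777; S(4,4) = 6.6293
Terminal payoffs V(N, i) = max(S_T - K, 0):
  V(4,0) = 49.745791; V(4,1) = 15.352787; V(4,2) = 0.000000; V(4,3) = 0.000000; V(4,4) = 0.000000
Backward induction: V(k, i) = exp(-r*dt) * [p * V(k+1, i) + (1-p) * V(k+1, i+1)].
  V(3,0) = exp(-r*dt) * [p*49.745791 + (1-p)*15.352787] = 30.006325
  V(3,1) = exp(-r*dt) * [p*15.352787 + (1-p)*0.000000] = 6.554926
  V(3,2) = exp(-r*dt) * [p*0.000000 + (1-p)*0.000000] = 0.000000
  V(3,3) = exp(-r*dt) * [p*0.000000 + (1-p)*0.000000] = 0.000000
  V(2,0) = exp(-r*dt) * [p*30.006325 + (1-p)*6.554926] = 16.554486
  V(2,1) = exp(-r*dt) * [p*6.554926 + (1-p)*0.000000] = 2.798649
  V(2,2) = exp(-r*dt) * [p*0.000000 + (1-p)*0.000000] = 0.000000
  V(1,0) = exp(-r*dt) * [p*16.554486 + (1-p)*2.798649] = 8.666160
  V(1,1) = exp(-r*dt) * [p*2.798649 + (1-p)*0.000000] = 1.194893
  V(0,0) = exp(-r*dt) * [p*8.666160 + (1-p)*1.194893] = 4.382389

Answer: Price = V(0,0) = 4.3824


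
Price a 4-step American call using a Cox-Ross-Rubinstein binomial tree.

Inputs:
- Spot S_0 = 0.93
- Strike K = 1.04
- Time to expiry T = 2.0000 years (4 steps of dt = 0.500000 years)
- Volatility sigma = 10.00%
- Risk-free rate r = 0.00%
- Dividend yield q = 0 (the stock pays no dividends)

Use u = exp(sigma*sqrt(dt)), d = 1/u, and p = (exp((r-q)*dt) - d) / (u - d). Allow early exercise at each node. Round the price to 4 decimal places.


dt = T/N = 0.500000
u = exp(sigma*sqrt(dt)) = 1.073271; d = 1/u = 0.931731
p = (exp((r-q)*dt) - d) / (u - d) = 0.482330
Discount per step: exp(-r*dt) = 1.000000
Stock lattice S(k, i) with i counting down-moves:
  k=0: S(0,0) = 0.9300
  k=1: S(1,0) = 0.9981; S(1,1) = 0.8665
  k=2: S(2,0) = 1.0713; S(2,1) = 0.9300; S(2,2) = 0.8074
  k=3: S(3,0) = 1.1498; S(3,1) = 0.9981; S(3,2) = 0.8665; S(3,3) = 0.7522
  k=4: S(4,0) = 1.2340; S(4,1) = 1.0713; S(4,2) = 0.9300; S(4,3) = 0.8074; S(4,4) = 0.7009
Terminal payoffs V(N, i) = max(S_T - K, 0):
  V(4,0) = 0.194014; V(4,1) = 0.031276; V(4,2) = 0.000000; V(4,3) = 0.000000; V(4,4) = 0.000000
Backward induction: V(k, i) = exp(-r*dt) * [p * V(k+1, i) + (1-p) * V(k+1, i+1)]; then take max(V_cont, immediate exercise) for American.
  V(3,0) = exp(-r*dt) * [p*0.194014 + (1-p)*0.031276] = 0.109769; exercise = 0.109769; V(3,0) = max -> 0.109769
  V(3,1) = exp(-r*dt) * [p*0.031276 + (1-p)*0.000000] = 0.015085; exercise = 0.000000; V(3,1) = max -> 0.015085
  V(3,2) = exp(-r*dt) * [p*0.000000 + (1-p)*0.000000] = 0.000000; exercise = 0.000000; V(3,2) = max -> 0.000000
  V(3,3) = exp(-r*dt) * [p*0.000000 + (1-p)*0.000000] = 0.000000; exercise = 0.000000; V(3,3) = max -> 0.000000
  V(2,0) = exp(-r*dt) * [p*0.109769 + (1-p)*0.015085] = 0.060754; exercise = 0.031276; V(2,0) = max -> 0.060754
  V(2,1) = exp(-r*dt) * [p*0.015085 + (1-p)*0.000000] = 0.007276; exercise = 0.000000; V(2,1) = max -> 0.007276
  V(2,2) = exp(-r*dt) * [p*0.000000 + (1-p)*0.000000] = 0.000000; exercise = 0.000000; V(2,2) = max -> 0.000000
  V(1,0) = exp(-r*dt) * [p*0.060754 + (1-p)*0.007276] = 0.033070; exercise = 0.000000; V(1,0) = max -> 0.033070
  V(1,1) = exp(-r*dt) * [p*0.007276 + (1-p)*0.000000] = 0.003510; exercise = 0.000000; V(1,1) = max -> 0.003510
  V(0,0) = exp(-r*dt) * [p*0.033070 + (1-p)*0.003510] = 0.017768; exercise = 0.000000; V(0,0) = max -> 0.017768

Answer: Price = V(0,0) = 0.0178


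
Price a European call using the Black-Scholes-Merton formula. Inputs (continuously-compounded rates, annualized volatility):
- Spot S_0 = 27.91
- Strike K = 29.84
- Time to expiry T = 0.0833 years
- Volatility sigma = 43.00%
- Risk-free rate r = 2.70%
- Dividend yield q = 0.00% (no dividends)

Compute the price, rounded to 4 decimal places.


d1 = (ln(S/K) + (r - q + 0.5*sigma^2) * T) / (sigma * sqrt(T)) = -0.45859815
d2 = d1 - sigma * sqrt(T) = -0.58270363
exp(-rT) = 0.99775343; exp(-qT) = 1.00000000
C = S_0 * exp(-qT) * N(d1) - K * exp(-rT) * N(d2)
N(d1) = 0.32326138; N(d2) = 0.28004642
C = 27.9100 * 1.00000000 * 0.32326138 - 29.8400 * 0.99775343 * 0.28004642 = 0.6844

Answer: Price = 0.6844


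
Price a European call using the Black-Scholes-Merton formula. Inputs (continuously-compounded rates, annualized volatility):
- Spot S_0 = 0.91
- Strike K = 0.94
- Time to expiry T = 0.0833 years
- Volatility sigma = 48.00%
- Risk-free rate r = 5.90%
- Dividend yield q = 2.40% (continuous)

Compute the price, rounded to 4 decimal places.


Answer: Price = 0.0384

Derivation:
d1 = (ln(S/K) + (r - q + 0.5*sigma^2) * T) / (sigma * sqrt(T)) = -0.14381508
d2 = d1 - sigma * sqrt(T) = -0.28235143
exp(-rT) = 0.99509736; exp(-qT) = 0.99800280
C = S_0 * exp(-qT) * N(d1) - K * exp(-rT) * N(d2)
N(d1) = 0.44282325; N(d2) = 0.38883703
C = 0.9100 * 0.99800280 * 0.44282325 - 0.9400 * 0.99509736 * 0.38883703 = 0.0384


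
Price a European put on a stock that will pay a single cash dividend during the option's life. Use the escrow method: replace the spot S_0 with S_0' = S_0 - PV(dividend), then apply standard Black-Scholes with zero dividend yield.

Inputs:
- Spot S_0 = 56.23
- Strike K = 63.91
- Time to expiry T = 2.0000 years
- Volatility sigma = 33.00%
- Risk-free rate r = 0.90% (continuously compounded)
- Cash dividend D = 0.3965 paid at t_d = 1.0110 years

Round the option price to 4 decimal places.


PV(D) = D * exp(-r * t_d) = 0.3965 * 0.99094227 = 0.39290861
S_0' = S_0 - PV(D) = 56.2300 - 0.39290861 = 55.83709139
d1 = (ln(S_0'/K) + (r + sigma^2/2)*T) / (sigma*sqrt(T)) = -0.01743656
d2 = d1 - sigma*sqrt(T) = -0.48412703
exp(-rT) = 0.98216103
N(-d1) = 0.50695583; N(-d2) = 0.68585214
P = K * exp(-rT) * N(-d2) - S_0' * N(-d1) = 63.9100 * 0.98216103 * 0.68585214 - 55.83709139 * 0.50695583 = 14.7439

Answer: Price = 14.7439


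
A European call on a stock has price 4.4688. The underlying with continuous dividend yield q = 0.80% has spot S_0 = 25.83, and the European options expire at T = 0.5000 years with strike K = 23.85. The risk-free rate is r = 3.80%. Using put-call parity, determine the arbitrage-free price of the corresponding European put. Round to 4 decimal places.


Put-call parity: C - P = S_0 * exp(-qT) - K * exp(-rT).
S_0 * exp(-qT) = 25.8300 * 0.99600799 = 25.72688636
K * exp(-rT) = 23.8500 * 0.98117936 = 23.40112779
P = C - S*exp(-qT) + K*exp(-rT)
P = 4.4688 - 25.72688636 + 23.40112779 = 2.1430

Answer: Put price = 2.1430


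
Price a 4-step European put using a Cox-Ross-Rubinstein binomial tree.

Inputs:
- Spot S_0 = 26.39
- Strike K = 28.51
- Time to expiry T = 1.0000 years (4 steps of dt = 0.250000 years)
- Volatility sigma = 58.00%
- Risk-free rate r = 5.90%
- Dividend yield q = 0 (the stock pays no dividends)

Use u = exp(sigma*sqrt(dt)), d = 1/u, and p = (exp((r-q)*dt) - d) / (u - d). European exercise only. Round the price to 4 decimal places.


Answer: Price = V(0,0) = 6.2774

Derivation:
dt = T/N = 0.250000
u = exp(sigma*sqrt(dt)) = 1.336427; d = 1/u = 0.748264
p = (exp((r-q)*dt) - d) / (u - d) = 0.453268
Discount per step: exp(-r*dt) = 0.985358
Stock lattice S(k, i) with i counting down-moves:
  k=0: S(0,0) = 26.3900
  k=1: S(1,0) = 35.2683; S(1,1) = 19.7467
  k=2: S(2,0) = 47.1336; S(2,1) = 26.3900; S(2,2) = 14.7757
  k=3: S(3,0) = 62.9906; S(3,1) = 35.2683; S(3,2) = 19.7467; S(3,3) = 11.0561
  k=4: S(4,0) = 84.1823; S(4,1) = 47.1336; S(4,2) = 26.3900; S(4,3) = 14.7757; S(4,4) = 8.2729
Terminal payoffs V(N, i) = max(K - S_T, 0):
  V(4,0) = 0.000000; V(4,1) = 0.000000; V(4,2) = 2.120000; V(4,3) = 13.734282; V(4,4) = 20.237100
Backward induction: V(k, i) = exp(-r*dt) * [p * V(k+1, i) + (1-p) * V(k+1, i+1)].
  V(3,0) = exp(-r*dt) * [p*0.000000 + (1-p)*0.000000] = 0.000000
  V(3,1) = exp(-r*dt) * [p*0.000000 + (1-p)*2.120000] = 1.142101
  V(3,2) = exp(-r*dt) * [p*2.120000 + (1-p)*13.734282] = 8.345888
  V(3,3) = exp(-r*dt) * [p*13.734282 + (1-p)*20.237100] = 17.036432
  V(2,0) = exp(-r*dt) * [p*0.000000 + (1-p)*1.142101] = 0.615281
  V(2,1) = exp(-r*dt) * [p*1.142101 + (1-p)*8.345888] = 5.006254
  V(2,2) = exp(-r*dt) * [p*8.345888 + (1-p)*17.036432] = 12.905521
  V(1,0) = exp(-r*dt) * [p*0.615281 + (1-p)*5.006254] = 2.971809
  V(1,1) = exp(-r*dt) * [p*5.006254 + (1-p)*12.905521] = 9.188503
  V(0,0) = exp(-r*dt) * [p*2.971809 + (1-p)*9.188503] = 6.277398


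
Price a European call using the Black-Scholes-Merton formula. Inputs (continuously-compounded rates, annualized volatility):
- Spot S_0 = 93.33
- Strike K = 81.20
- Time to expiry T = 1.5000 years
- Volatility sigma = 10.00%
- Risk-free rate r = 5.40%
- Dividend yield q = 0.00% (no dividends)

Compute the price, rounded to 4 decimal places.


Answer: Price = 18.5945

Derivation:
d1 = (ln(S/K) + (r - q + 0.5*sigma^2) * T) / (sigma * sqrt(T)) = 1.85937788
d2 = d1 - sigma * sqrt(T) = 1.73690339
exp(-rT) = 0.92219369; exp(-qT) = 1.00000000
C = S_0 * exp(-qT) * N(d1) - K * exp(-rT) * N(d2)
N(d1) = 0.96851320; N(d2) = 0.95879789
C = 93.3300 * 1.00000000 * 0.96851320 - 81.2000 * 0.92219369 * 0.95879789 = 18.5945


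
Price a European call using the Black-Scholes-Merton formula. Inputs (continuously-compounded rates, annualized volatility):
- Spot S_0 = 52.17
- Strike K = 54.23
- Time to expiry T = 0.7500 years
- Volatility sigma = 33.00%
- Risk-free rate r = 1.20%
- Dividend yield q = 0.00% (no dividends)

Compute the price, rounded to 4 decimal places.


Answer: Price = 5.2626

Derivation:
d1 = (ln(S/K) + (r - q + 0.5*sigma^2) * T) / (sigma * sqrt(T)) = 0.03887791
d2 = d1 - sigma * sqrt(T) = -0.24691047
exp(-rT) = 0.99104038; exp(-qT) = 1.00000000
C = S_0 * exp(-qT) * N(d1) - K * exp(-rT) * N(d2)
N(d1) = 0.51550614; N(d2) = 0.40248876
C = 52.1700 * 1.00000000 * 0.51550614 - 54.2300 * 0.99104038 * 0.40248876 = 5.2626


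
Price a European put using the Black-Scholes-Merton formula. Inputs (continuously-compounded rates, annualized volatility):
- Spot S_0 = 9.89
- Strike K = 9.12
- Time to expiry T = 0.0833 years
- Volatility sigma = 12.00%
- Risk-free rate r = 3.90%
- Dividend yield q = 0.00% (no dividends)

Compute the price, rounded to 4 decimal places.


d1 = (ln(S/K) + (r - q + 0.5*sigma^2) * T) / (sigma * sqrt(T)) = 2.45142310
d2 = d1 - sigma * sqrt(T) = 2.41678901
exp(-rT) = 0.99675657; exp(-qT) = 1.00000000
P = K * exp(-rT) * N(-d2) - S_0 * exp(-qT) * N(-d1)
N(-d1) = 0.00711463; N(-d2) = 0.00782905
P = 9.1200 * 0.99675657 * 0.00782905 - 9.8900 * 1.00000000 * 0.00711463 = 0.0008

Answer: Price = 0.0008


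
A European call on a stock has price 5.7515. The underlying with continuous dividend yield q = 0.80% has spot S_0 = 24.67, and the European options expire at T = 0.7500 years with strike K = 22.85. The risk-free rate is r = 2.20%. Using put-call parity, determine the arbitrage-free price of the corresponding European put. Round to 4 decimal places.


Put-call parity: C - P = S_0 * exp(-qT) - K * exp(-rT).
S_0 * exp(-qT) = 24.6700 * 0.99401796 = 24.52242317
K * exp(-rT) = 22.8500 * 0.98363538 = 22.47606842
P = C - S*exp(-qT) + K*exp(-rT)
P = 5.7515 - 24.52242317 + 22.47606842 = 3.7051

Answer: Put price = 3.7051


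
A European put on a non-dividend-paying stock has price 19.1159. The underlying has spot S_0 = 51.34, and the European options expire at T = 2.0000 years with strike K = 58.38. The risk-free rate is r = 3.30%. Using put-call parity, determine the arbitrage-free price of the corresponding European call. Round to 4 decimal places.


Put-call parity: C - P = S_0 * exp(-qT) - K * exp(-rT).
S_0 * exp(-qT) = 51.3400 * 1.00000000 = 51.34000000
K * exp(-rT) = 58.3800 * 0.93613086 = 54.65131986
C = P + S*exp(-qT) - K*exp(-rT)
C = 19.1159 + 51.34000000 - 54.65131986 = 15.8046

Answer: Call price = 15.8046


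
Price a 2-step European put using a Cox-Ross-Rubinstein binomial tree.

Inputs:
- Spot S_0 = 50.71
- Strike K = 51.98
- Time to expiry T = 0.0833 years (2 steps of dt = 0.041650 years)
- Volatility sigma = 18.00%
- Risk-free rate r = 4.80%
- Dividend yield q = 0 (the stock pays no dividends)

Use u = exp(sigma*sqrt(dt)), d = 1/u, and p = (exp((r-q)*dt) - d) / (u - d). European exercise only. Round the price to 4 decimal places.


dt = T/N = 0.041650
u = exp(sigma*sqrt(dt)) = 1.037418; d = 1/u = 0.963932
p = (exp((r-q)*dt) - d) / (u - d) = 0.518049
Discount per step: exp(-r*dt) = 0.998003
Stock lattice S(k, i) with i counting down-moves:
  k=0: S(0,0) = 50.7100
  k=1: S(1,0) = 52.6075; S(1,1) = 48.8810
  k=2: S(2,0) = 54.5759; S(2,1) = 50.7100; S(2,2) = 47.1179
Terminal payoffs V(N, i) = max(K - S_T, 0):
  V(2,0) = 0.000000; V(2,1) = 1.270000; V(2,2) = 4.862092
Backward induction: V(k, i) = exp(-r*dt) * [p * V(k+1, i) + (1-p) * V(k+1, i+1)].
  V(1,0) = exp(-r*dt) * [p*0.000000 + (1-p)*1.270000] = 0.610855
  V(1,1) = exp(-r*dt) * [p*1.270000 + (1-p)*4.862092] = 2.995217
  V(0,0) = exp(-r*dt) * [p*0.610855 + (1-p)*2.995217] = 1.756484

Answer: Price = V(0,0) = 1.7565
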